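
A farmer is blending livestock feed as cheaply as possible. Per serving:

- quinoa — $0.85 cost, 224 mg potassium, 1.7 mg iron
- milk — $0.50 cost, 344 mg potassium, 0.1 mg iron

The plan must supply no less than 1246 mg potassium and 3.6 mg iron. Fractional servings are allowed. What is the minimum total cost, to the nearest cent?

The cheapest plan sits at a corner of the feasible region — with two constraints it uses at most two foods.
quinoa only: max(1246/224, 3.6/1.7) = 5.562 servings → $4.73.
milk only: max(1246/344, 3.6/0.1) = 36 servings → $18.00.
quinoa + milk with both tight: 1.98 servings and 2.333 servings → $2.85.
So the least-cost plan costs $2.85.

$2.85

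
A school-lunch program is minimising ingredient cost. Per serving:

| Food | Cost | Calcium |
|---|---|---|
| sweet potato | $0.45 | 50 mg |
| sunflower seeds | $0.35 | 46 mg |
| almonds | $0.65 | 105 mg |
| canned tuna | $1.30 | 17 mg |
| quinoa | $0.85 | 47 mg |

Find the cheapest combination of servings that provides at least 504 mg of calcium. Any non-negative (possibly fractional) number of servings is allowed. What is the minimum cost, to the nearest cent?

$3.12

Cost per mg of calcium: almonds $0.0062, sunflower seeds $0.0076, sweet potato $0.0090, quinoa $0.0181, canned tuna $0.0765.
With no serving limits, use only almonds: 504 mg / 105 mg = 4.8 servings × $0.65 = $3.12.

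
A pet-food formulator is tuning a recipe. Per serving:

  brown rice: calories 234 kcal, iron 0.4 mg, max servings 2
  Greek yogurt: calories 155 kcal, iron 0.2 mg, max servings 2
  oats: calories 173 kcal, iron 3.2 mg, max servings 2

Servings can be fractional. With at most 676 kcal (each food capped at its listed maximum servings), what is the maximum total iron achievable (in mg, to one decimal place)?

Iron per kcal: oats 0.0185, brown rice 0.001709, Greek yogurt 0.00129.
Take 2 servings of oats: uses 346 kcal, +6.4 mg iron (running total 6.4 mg).
Take 1.41 servings of brown rice: uses 330 kcal, +0.6 mg iron (running total 7.0 mg).
Greedy by best ratio exhausts the calories allowance optimally: 7.0 mg.

7.0 mg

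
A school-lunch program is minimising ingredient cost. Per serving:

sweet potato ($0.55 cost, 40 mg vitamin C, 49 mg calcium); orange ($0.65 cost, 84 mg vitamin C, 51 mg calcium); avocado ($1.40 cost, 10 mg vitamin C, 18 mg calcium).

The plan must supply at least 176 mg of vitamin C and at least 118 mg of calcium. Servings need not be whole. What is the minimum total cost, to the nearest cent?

$1.47

An LP optimum is at a vertex; with two nutrient constraints at most two foods are used. Check each candidate.
sweet potato only: max(176/40, 118/49) = 4.4 servings → $2.42.
orange only: max(176/84, 118/51) = 2.314 servings → $1.50.
avocado only: max(176/10, 118/18) = 17.6 servings → $24.64.
sweet potato + orange with both tight: 0.4509 servings and 1.881 servings → $1.47.
sweet potato + avocado: intersection lies outside the first quadrant.
orange + avocado with both tight: 1.984 servings and 0.9341 servings → $2.60.
The minimum over all feasible corners is $1.47.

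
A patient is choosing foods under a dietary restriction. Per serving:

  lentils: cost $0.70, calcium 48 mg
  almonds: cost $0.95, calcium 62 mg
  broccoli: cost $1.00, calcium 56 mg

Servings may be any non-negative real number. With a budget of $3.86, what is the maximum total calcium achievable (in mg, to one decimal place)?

Calcium per dollar: lentils 68.57, almonds 65.26, broccoli 56.
With no serving limits, spend the whole cost allowance on lentils: $3.86 / $0.70 × 48 mg = 264.7 mg.

264.7 mg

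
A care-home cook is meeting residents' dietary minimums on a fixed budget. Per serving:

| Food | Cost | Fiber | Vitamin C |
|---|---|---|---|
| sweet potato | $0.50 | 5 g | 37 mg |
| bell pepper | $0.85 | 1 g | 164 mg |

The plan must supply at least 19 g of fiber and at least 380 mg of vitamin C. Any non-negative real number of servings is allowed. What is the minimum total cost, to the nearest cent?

At the optimum either one food covers both requirements or two foods hit both targets exactly; no other combination can be cheaper.
sweet potato only: max(19/5, 380/37) = 10.27 servings → $5.14.
bell pepper only: max(19/1, 380/164) = 19 servings → $16.15.
sweet potato + bell pepper with both tight: 3.494 servings and 1.529 servings → $3.05.
So the least-cost plan costs $3.05.

$3.05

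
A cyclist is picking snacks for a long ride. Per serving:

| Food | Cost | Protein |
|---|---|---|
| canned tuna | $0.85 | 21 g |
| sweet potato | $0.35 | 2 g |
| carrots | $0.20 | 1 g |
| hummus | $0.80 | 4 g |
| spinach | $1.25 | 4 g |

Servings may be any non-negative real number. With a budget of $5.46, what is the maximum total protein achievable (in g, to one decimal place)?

134.9 g

Protein per dollar: canned tuna 24.71, sweet potato 5.714, carrots 5, hummus 5, spinach 3.2.
With no serving limits, spend the whole cost allowance on canned tuna: $5.46 / $0.85 × 21 g = 134.9 g.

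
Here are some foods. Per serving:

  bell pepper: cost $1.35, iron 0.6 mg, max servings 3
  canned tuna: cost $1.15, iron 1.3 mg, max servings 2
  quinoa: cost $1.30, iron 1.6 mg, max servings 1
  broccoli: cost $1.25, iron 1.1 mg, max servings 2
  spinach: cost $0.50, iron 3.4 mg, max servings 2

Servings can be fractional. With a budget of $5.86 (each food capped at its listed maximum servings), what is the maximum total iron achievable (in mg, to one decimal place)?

12.1 mg

Iron per dollar: spinach 6.8, quinoa 1.231, canned tuna 1.13, broccoli 0.88, bell pepper 0.4444.
Take 2 servings of spinach: spends $1.00, +6.8 mg iron (running total 6.8 mg).
Take 1 serving of quinoa: spends $1.30, +1.6 mg iron (running total 8.4 mg).
Take 2 servings of canned tuna: spends $2.30, +2.6 mg iron (running total 11.0 mg).
Take 1.008 servings of broccoli: spends $1.26, +1.1 mg iron (running total 12.1 mg).
Filling greedily by iron-per-dollar is optimal for one linear limit, giving 12.1 mg.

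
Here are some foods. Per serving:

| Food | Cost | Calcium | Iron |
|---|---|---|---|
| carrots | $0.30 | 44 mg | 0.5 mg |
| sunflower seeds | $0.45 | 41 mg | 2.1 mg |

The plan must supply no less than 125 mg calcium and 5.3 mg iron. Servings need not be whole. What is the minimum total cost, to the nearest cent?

The cheapest plan sits at a corner of the feasible region — with two constraints it uses at most two foods.
carrots only: max(125/44, 5.3/0.5) = 10.6 servings → $3.18.
sunflower seeds only: max(125/41, 5.3/2.1) = 3.049 servings → $1.37.
carrots + sunflower seeds with both tight: 0.6287 servings and 2.374 servings → $1.26.
The minimum over all feasible corners is $1.26.

$1.26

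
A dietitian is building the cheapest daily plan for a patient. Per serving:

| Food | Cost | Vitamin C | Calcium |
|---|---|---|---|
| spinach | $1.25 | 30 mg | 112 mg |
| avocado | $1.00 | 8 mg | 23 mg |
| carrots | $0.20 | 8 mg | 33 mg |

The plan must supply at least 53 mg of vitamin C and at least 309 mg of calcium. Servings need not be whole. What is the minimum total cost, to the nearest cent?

Minimising a linear cost over {vitamin C ≥ 53, calcium ≥ 309, servings ≥ 0} — the optimum is at a vertex, using one or two foods.
spinach only: max(53/30, 309/112) = 2.759 servings → $3.45.
avocado only: max(53/8, 309/23) = 13.43 servings → $13.43.
carrots only: max(53/8, 309/33) = 9.364 servings → $1.87.
spinach + avocado: the both-tight solution has a negative serving — not a feasible corner.
spinach + carrots with both targets exact would need a negative amount; discard.
avocado + carrots with both targets exact would need a negative amount; discard.
The minimum over all feasible corners is $1.87.

$1.87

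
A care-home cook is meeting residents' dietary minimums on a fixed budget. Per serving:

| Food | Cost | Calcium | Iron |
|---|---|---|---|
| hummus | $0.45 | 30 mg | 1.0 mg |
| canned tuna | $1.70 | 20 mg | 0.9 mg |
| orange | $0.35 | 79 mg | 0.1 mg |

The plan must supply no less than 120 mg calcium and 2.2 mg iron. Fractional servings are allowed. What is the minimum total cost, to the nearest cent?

$1.21

hummus only: max(120/30, 2.2/1.0) = 4 servings → $1.80.
canned tuna only: max(120/20, 2.2/0.9) = 6 servings → $10.20.
orange only: max(120/79, 2.2/0.1) = 22 servings → $7.70.
hummus + canned tuna: the both-tight solution has a negative serving — not a feasible corner.
hummus + orange with both tight: 2.129 servings and 0.7105 servings → $1.21.
canned tuna + orange with both tight: 2.342 servings and 0.9262 servings → $4.30.
So the least-cost plan costs $1.21.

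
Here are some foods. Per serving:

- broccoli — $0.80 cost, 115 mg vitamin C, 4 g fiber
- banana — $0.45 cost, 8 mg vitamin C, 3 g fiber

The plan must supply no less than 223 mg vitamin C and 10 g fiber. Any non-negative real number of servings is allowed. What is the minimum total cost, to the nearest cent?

$1.88

At the optimum either one food covers both requirements or two foods hit both targets exactly; no other combination can be cheaper.
broccoli only: max(223/115, 10/4) = 2.5 servings → $2.00.
banana only: max(223/8, 10/3) = 27.88 servings → $12.54.
broccoli + banana with both tight: 1.882 servings and 0.8243 servings → $1.88.
Cheapest feasible corner: $1.88.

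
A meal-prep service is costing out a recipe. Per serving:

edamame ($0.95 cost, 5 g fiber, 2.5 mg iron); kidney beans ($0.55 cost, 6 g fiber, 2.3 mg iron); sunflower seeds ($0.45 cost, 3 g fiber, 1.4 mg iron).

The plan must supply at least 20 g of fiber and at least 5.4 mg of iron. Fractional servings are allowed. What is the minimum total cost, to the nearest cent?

$1.83

This is a tiny linear program; its minimum lies at a vertex of the feasible set. List the vertices and price them.
edamame only: max(20/5, 5.4/2.5) = 4 servings → $3.80.
kidney beans only: max(20/6, 5.4/2.3) = 3.333 servings → $1.83.
sunflower seeds only: max(20/3, 5.4/1.4) = 6.667 servings → $3.00.
edamame + kidney beans: the both-tight solution has a negative serving — not a feasible corner.
edamame + sunflower seeds with both targets exact would need a negative amount; discard.
kidney beans + sunflower seeds: intersection lies outside the first quadrant.
So the least-cost plan costs $1.83.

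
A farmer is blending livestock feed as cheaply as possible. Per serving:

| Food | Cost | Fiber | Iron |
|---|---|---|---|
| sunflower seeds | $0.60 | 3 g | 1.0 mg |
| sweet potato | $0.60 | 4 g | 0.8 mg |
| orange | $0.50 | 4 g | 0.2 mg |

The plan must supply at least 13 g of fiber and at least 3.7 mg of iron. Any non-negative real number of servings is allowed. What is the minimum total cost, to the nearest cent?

Two binding constraints pin down two serving amounts, so the optimal mix uses at most two foods. The candidates are each food alone (scaled to the tighter of fiber/iron) and each pair with both constraints tight.
sunflower seeds only: max(13/3, 3.7/1.0) = 4.333 servings → $2.60.
sweet potato only: max(13/4, 3.7/0.8) = 4.625 servings → $2.77.
orange only: max(13/4, 3.7/0.2) = 18.5 servings → $9.25.
sunflower seeds + sweet potato with both tight: 2.75 servings and 1.188 servings → $2.36.
sunflower seeds + orange with both tight: 3.588 servings and 0.5588 servings → $2.43.
sweet potato + orange with both targets exact would need a negative amount; discard.
The minimum over all feasible corners is $2.36.

$2.36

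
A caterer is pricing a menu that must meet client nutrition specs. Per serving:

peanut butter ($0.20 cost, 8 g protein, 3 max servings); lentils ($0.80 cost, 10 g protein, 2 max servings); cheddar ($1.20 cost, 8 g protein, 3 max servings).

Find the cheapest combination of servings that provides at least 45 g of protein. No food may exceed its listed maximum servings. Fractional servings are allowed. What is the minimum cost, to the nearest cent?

Cost per g of protein: peanut butter $0.0250, lentils $0.0800, cheddar $0.1500.
Take 3 servings of peanut butter: +24.0 g protein for $0.60 (total $0.60, still need 21.0 g).
Take 2 servings of lentils: +20.0 g protein for $1.60 (total $2.20, still need 1.0 g).
Take 0.125 servings of cheddar: +1.0 g protein for $0.15 (total $2.35, still need 0.0 g).
Greedy by cheapest-per-g is optimal for a single linear constraint, so the minimum cost is $2.35.

$2.35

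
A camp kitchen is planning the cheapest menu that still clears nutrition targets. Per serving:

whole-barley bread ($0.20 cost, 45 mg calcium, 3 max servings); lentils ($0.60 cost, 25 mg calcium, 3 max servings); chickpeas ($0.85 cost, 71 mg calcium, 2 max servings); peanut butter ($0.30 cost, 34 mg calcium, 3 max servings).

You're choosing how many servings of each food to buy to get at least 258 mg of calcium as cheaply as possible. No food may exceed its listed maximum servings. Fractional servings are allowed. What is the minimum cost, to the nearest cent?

Cost per mg of calcium: whole-barley bread $0.0044, peanut butter $0.0088, chickpeas $0.0120, lentils $0.0240.
Take 3 servings of whole-barley bread: +135.0 mg calcium for $0.60 (total $0.60, still need 123.0 mg).
Take 3 servings of peanut butter: +102.0 mg calcium for $0.90 (total $1.50, still need 21.0 mg).
Take 0.2958 servings of chickpeas: +21.0 mg calcium for $0.25 (total $1.75, still need 0.0 mg).
Filling from the cheapest source first is optimal under one linear minimum: $1.75.

$1.75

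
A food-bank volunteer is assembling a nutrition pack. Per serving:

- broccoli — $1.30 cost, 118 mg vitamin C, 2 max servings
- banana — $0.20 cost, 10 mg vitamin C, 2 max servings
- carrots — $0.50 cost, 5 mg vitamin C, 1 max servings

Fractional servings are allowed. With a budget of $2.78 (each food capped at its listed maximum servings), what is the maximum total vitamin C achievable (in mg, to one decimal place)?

245.0 mg

Vitamin C per dollar: broccoli 90.77, banana 50, carrots 10.
Take 2 servings of broccoli: spends $2.60, +236.0 mg vitamin C (running total 236.0 mg).
Take 0.9 servings of banana: spends $0.18, +9.0 mg vitamin C (running total 245.0 mg).
Greedy by best ratio exhausts the cost allowance optimally: 245.0 mg.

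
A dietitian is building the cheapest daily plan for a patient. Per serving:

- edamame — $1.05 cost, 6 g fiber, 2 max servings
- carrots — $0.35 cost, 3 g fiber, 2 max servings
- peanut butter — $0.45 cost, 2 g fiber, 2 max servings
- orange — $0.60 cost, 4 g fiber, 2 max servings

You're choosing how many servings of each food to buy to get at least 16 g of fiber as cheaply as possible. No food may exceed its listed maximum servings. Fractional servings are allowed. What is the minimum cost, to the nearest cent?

$2.25

Cost per g of fiber: carrots $0.1167, orange $0.1500, edamame $0.1750, peanut butter $0.2250.
Take 2 servings of carrots: +6.0 g fiber for $0.70 (total $0.70, still need 10.0 g).
Take 2 servings of orange: +8.0 g fiber for $1.20 (total $1.90, still need 2.0 g).
Take 0.3333 servings of edamame: +2.0 g fiber for $0.35 (total $2.25, still need 0.0 g).
Filling from the cheapest source first is optimal under one linear minimum: $2.25.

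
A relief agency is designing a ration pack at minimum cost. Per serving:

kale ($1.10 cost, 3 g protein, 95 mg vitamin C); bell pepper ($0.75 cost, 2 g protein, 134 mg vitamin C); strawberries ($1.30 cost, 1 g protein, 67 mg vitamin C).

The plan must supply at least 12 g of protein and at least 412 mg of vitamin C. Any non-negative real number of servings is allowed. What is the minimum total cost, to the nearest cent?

kale only: max(12/3, 412/95) = 4.337 servings → $4.77.
bell pepper only: max(12/2, 412/134) = 6 servings → $4.50.
strawberries only: max(12/1, 412/67) = 12 servings → $15.60.
kale + bell pepper with both tight: 3.698 servings and 0.4528 servings → $4.41.
kale + strawberries with both tight: 3.698 servings and 0.9057 servings → $5.25.
bell pepper + strawberries (both tight): parallel constraints — no distinct corner.
The minimum over all feasible corners is $4.41.

$4.41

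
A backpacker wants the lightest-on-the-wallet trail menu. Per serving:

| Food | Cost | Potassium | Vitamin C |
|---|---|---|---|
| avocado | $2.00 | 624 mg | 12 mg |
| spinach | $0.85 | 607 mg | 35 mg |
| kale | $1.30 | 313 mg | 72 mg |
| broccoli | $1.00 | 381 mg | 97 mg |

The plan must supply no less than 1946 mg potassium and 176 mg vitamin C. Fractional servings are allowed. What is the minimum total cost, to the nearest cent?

For a min-cost LP with two ≥-constraints, a basic feasible solution has at most two positive variables.
avocado only: max(1946/624, 176/12) = 14.67 servings → $29.33.
spinach only: max(1946/607, 176/35) = 5.029 servings → $4.27.
kale only: max(1946/313, 176/72) = 6.217 servings → $8.08.
broccoli only: max(1946/381, 176/97) = 5.108 servings → $5.11.
avocado + spinach with both targets exact would need a negative amount; discard.
avocado + kale with both tight: 2.065 servings and 2.1 servings → $6.86.
avocado + broccoli with both tight: 2.175 servings and 1.545 servings → $5.90.
spinach + kale with both tight: 2.596 servings and 1.182 servings → $3.74.
spinach + broccoli with both tight: 2.672 servings and 0.8502 servings → $3.12.
kale + broccoli: the both-tight solution has a negative serving — not a feasible corner.
Cheapest feasible corner: $3.12.

$3.12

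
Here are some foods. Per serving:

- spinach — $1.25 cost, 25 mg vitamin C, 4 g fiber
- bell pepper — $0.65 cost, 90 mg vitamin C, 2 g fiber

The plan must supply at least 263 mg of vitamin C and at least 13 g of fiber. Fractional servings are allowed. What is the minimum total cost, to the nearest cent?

$4.12

For a min-cost LP with two ≥-constraints, a basic feasible solution has at most two positive variables.
spinach only: max(263/25, 13/4) = 10.52 servings → $13.15.
bell pepper only: max(263/90, 13/2) = 6.5 servings → $4.22.
spinach + bell pepper with both tight: 2.077 servings and 2.345 servings → $4.12.
So the least-cost plan costs $4.12.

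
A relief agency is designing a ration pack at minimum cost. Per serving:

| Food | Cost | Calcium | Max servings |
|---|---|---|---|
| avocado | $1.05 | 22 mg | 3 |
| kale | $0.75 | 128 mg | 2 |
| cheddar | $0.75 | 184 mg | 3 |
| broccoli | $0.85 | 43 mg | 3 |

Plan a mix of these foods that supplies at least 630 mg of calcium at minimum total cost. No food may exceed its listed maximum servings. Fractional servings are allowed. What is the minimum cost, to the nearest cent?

Cost per mg of calcium: cheddar $0.0041, kale $0.0059, broccoli $0.0198, avocado $0.0477.
Take 3 servings of cheddar: +552.0 mg calcium for $2.25 (total $2.25, still need 78.0 mg).
Take 0.6094 servings of kale: +78.0 mg calcium for $0.46 (total $2.71, still need 0.0 mg).
Greedy by cheapest-per-mg is optimal for a single linear constraint, so the minimum cost is $2.71.

$2.71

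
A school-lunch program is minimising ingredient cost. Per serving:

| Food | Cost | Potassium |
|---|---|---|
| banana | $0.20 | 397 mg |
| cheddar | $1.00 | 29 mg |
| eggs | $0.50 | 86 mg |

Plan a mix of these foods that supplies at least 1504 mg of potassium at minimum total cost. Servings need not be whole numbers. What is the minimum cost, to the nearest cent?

$0.76

Cost per mg of potassium: banana $0.0005, eggs $0.0058, cheddar $0.0345.
With no serving limits, use only banana: 1504 mg / 397 mg = 3.788 servings × $0.20 = $0.76.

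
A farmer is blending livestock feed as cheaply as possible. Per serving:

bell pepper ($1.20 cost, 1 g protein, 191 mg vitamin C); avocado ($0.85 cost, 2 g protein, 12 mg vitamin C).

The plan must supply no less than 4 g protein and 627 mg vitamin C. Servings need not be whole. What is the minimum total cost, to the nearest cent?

Minimising a linear cost over {protein ≥ 4, vitamin C ≥ 627, servings ≥ 0} — the optimum is at a vertex, using one or two foods.
bell pepper only: max(4/1, 627/191) = 4 servings → $4.80.
avocado only: max(4/2, 627/12) = 52.25 servings → $44.41.
bell pepper + avocado with both tight: 3.259 servings and 0.3703 servings → $4.23.
So the least-cost plan costs $4.23.

$4.23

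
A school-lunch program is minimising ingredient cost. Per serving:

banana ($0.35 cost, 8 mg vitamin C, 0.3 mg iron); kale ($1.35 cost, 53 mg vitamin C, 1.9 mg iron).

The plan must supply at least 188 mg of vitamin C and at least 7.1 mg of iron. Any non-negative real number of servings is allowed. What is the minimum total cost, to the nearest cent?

$5.04

A basic optimal solution has at most two foods positive. Try each food alone and each pair with both targets met exactly.
banana only: max(188/8, 7.1/0.3) = 23.67 servings → $8.28.
kale only: max(188/53, 7.1/1.9) = 3.737 servings → $5.04.
banana + kale with both targets exact would need a negative amount; discard.
So the least-cost plan costs $5.04.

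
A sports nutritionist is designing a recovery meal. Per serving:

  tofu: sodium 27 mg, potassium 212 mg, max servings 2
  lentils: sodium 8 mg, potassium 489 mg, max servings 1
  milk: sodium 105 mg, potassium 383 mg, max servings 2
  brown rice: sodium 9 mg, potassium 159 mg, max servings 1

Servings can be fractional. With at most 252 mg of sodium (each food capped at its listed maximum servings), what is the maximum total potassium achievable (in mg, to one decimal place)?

Potassium per mg sodium: lentils 61.12, brown rice 17.67, tofu 7.852, milk 3.648.
Take 1 serving of lentils: uses 8 mg sodium, +489.0 mg potassium (running total 489.0 mg).
Take 1 serving of brown rice: uses 9 mg sodium, +159.0 mg potassium (running total 648.0 mg).
Take 2 servings of tofu: uses 54 mg sodium, +424.0 mg potassium (running total 1072.0 mg).
Take 1.724 servings of milk: uses 181 mg sodium, +660.2 mg potassium (running total 1732.2 mg).
Filling greedily by potassium-per-mg sodium is optimal for one linear limit, giving 1732.2 mg.

1732.2 mg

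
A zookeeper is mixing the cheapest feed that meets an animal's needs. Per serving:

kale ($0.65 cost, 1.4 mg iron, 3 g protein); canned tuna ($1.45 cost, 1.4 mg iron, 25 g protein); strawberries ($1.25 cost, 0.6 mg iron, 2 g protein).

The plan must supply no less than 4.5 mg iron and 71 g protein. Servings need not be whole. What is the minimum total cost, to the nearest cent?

Minimising a linear cost over {iron ≥ 4.5, protein ≥ 71, servings ≥ 0} — the optimum is at a vertex, using one or two foods.
kale only: max(4.5/1.4, 71/3) = 23.67 servings → $15.38.
canned tuna only: max(4.5/1.4, 71/25) = 3.214 servings → $4.66.
strawberries only: max(4.5/0.6, 71/2) = 35.5 servings → $44.38.
kale + canned tuna with both tight: 0.4253 servings and 2.789 servings → $4.32.
kale + strawberries: intersection lies outside the first quadrant.
canned tuna + strawberries with both tight: 2.754 servings and 1.074 servings → $5.34.
Cheapest feasible corner: $4.32.

$4.32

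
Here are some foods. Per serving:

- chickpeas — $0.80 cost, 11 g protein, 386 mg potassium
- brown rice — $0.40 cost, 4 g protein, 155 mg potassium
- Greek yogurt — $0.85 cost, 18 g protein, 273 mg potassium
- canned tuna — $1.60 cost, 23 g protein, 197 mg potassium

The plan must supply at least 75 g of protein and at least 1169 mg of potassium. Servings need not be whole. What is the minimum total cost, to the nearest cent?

An LP optimum is at a vertex; with two nutrient constraints at most two foods are used. Check each candidate.
chickpeas only: max(75/11, 1169/386) = 6.818 servings → $5.45.
brown rice only: max(75/4, 1169/155) = 18.75 servings → $7.50.
Greek yogurt only: max(75/18, 1169/273) = 4.282 servings → $3.64.
canned tuna only: max(75/23, 1169/197) = 5.934 servings → $9.49.
chickpeas + brown rice: intersection lies outside the first quadrant.
chickpeas + Greek yogurt with both tight: 0.1437 servings and 4.079 servings → $3.58.
chickpeas + canned tuna with both tight: 1.805 servings and 2.398 servings → $5.28.
brown rice + Greek yogurt with both tight: 0.3339 servings and 4.092 servings → $3.61.
brown rice + canned tuna with both tight: 4.362 servings and 2.502 servings → $5.75.
Greek yogurt + canned tuna: the both-tight solution has a negative serving — not a feasible corner.
The minimum over all feasible corners is $3.58.

$3.58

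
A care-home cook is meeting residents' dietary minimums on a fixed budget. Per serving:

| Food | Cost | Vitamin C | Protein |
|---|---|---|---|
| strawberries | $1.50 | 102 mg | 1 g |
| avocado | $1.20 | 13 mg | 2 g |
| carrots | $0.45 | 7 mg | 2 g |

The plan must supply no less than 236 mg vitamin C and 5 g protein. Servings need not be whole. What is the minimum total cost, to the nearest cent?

Minimising a linear cost over {vitamin C ≥ 236, protein ≥ 5, servings ≥ 0} — the optimum is at a vertex, using one or two foods.
strawberries only: max(236/102, 5/1) = 5 servings → $7.50.
avocado only: max(236/13, 5/2) = 18.15 servings → $21.78.
carrots only: max(236/7, 5/2) = 33.71 servings → $15.17.
strawberries + avocado with both tight: 2.131 servings and 1.435 servings → $4.92.
strawberries + carrots with both tight: 2.218 servings and 1.391 servings → $3.95.
avocado + carrots: the both-tight solution has a negative serving — not a feasible corner.
The minimum over all feasible corners is $3.95.

$3.95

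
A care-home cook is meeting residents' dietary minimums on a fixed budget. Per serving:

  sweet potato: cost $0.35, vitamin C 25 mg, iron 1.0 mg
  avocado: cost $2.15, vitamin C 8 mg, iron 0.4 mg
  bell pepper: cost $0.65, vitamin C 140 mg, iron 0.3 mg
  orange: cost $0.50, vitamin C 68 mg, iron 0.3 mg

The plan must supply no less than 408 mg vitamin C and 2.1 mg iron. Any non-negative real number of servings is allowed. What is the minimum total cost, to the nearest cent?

For a min-cost LP with two ≥-constraints, a basic feasible solution has at most two positive variables.
sweet potato only: max(408/25, 2.1/1.0) = 16.32 servings → $5.71.
avocado only: max(408/8, 2.1/0.4) = 51 servings → $109.65.
bell pepper only: max(408/140, 2.1/0.3) = 7 servings → $4.55.
orange only: max(408/68, 2.1/0.3) = 7 servings → $3.50.
sweet potato + avocado: the both-tight solution has a negative serving — not a feasible corner.
sweet potato + bell pepper with both tight: 1.295 servings and 2.683 servings → $2.20.
sweet potato + orange with both tight: 0.3372 servings and 5.876 servings → $3.06.
avocado + bell pepper with both tight: 3.201 servings and 2.731 servings → $8.66.
avocado + orange with both tight: 0.8226 servings and 5.903 servings → $4.72.
bell pepper + orange: intersection lies outside the first quadrant.
So the least-cost plan costs $2.20.

$2.20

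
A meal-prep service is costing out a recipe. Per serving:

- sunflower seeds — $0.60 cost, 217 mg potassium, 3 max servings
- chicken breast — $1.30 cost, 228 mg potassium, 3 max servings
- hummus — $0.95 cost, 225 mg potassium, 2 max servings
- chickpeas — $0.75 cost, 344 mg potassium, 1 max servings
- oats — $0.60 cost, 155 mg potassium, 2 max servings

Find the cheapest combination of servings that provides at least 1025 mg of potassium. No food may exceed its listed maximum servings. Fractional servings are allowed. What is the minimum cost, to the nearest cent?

$2.67

Cost per mg of potassium: chickpeas $0.0022, sunflower seeds $0.0028, oats $0.0039, hummus $0.0042, chicken breast $0.0057.
Take 1 serving of chickpeas: +344.0 mg potassium for $0.75 (total $0.75, still need 681.0 mg).
Take 3 servings of sunflower seeds: +651.0 mg potassium for $1.80 (total $2.55, still need 30.0 mg).
Take 0.1935 servings of oats: +30.0 mg potassium for $0.12 (total $2.67, still need 0.0 mg).
Filling from the cheapest source first is optimal under one linear minimum: $2.67.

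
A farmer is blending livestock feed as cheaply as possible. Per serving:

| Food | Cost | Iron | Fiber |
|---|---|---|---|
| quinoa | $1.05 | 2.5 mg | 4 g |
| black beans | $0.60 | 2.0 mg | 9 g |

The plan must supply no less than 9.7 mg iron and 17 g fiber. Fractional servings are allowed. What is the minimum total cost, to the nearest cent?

$2.91

With two linear requirements the optimum uses one or two foods; enumerate the corners.
quinoa only: max(9.7/2.5, 17/4) = 4.25 servings → $4.46.
black beans only: max(9.7/2.0, 17/9) = 4.85 servings → $2.91.
quinoa + black beans with both tight: 3.676 servings and 0.2552 servings → $4.01.
The minimum over all feasible corners is $2.91.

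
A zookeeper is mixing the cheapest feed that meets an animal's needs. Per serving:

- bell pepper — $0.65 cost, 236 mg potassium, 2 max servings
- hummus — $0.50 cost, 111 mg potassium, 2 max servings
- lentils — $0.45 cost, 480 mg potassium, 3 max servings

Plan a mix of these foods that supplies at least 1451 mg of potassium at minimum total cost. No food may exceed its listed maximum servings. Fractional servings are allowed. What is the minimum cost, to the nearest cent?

$1.38

Cost per mg of potassium: lentils $0.0009, bell pepper $0.0028, hummus $0.0045.
Take 3 servings of lentils: +1440.0 mg potassium for $1.35 (total $1.35, still need 11.0 mg).
Take 0.04661 servings of bell pepper: +11.0 mg potassium for $0.03 (total $1.38, still need 0.0 mg).
Filling from the cheapest source first is optimal under one linear minimum: $1.38.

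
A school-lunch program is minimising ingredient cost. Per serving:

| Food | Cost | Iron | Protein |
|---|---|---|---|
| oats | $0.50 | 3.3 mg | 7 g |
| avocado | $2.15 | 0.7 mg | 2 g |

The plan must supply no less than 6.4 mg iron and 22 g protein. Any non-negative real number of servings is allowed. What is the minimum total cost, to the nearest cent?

$1.57

oats only: max(6.4/3.3, 22/7) = 3.143 servings → $1.57.
avocado only: max(6.4/0.7, 22/2) = 11 servings → $23.65.
oats + avocado: the both-tight solution has a negative serving — not a feasible corner.
The minimum over all feasible corners is $1.57.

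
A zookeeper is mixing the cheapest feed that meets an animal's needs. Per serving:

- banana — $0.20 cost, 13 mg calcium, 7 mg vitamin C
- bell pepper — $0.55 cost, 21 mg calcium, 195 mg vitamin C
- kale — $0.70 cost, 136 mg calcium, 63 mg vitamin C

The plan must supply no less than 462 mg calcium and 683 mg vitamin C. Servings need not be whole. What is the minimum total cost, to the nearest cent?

$3.50

A basic optimal solution has at most two foods positive. Try each food alone and each pair with both targets met exactly.
banana only: max(462/13, 683/7) = 97.57 servings → $19.51.
bell pepper only: max(462/21, 683/195) = 22 servings → $12.10.
kale only: max(462/136, 683/63) = 10.84 servings → $7.59.
banana + bell pepper with both tight: 31.72 servings and 2.364 servings → $7.64.
banana + kale with both targets exact would need a negative amount; discard.
bell pepper + kale with both tight: 2.531 servings and 3.006 servings → $3.50.
So the least-cost plan costs $3.50.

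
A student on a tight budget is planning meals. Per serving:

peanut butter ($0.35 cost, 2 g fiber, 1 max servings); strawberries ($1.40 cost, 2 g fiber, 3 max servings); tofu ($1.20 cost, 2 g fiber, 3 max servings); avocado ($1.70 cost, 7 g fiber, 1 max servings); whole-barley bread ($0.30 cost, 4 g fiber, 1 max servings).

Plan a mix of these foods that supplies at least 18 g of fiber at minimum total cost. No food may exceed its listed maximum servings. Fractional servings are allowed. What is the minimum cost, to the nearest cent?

$5.35

Cost per g of fiber: whole-barley bread $0.0750, peanut butter $0.1750, avocado $0.2429, tofu $0.6000, strawberries $0.7000.
Take 1 serving of whole-barley bread: +4.0 g fiber for $0.30 (total $0.30, still need 14.0 g).
Take 1 serving of peanut butter: +2.0 g fiber for $0.35 (total $0.65, still need 12.0 g).
Take 1 serving of avocado: +7.0 g fiber for $1.70 (total $2.35, still need 5.0 g).
Take 2.5 servings of tofu: +5.0 g fiber for $3.00 (total $5.35, still need 0.0 g).
Greedy by cheapest-per-g is optimal for a single linear constraint, so the minimum cost is $5.35.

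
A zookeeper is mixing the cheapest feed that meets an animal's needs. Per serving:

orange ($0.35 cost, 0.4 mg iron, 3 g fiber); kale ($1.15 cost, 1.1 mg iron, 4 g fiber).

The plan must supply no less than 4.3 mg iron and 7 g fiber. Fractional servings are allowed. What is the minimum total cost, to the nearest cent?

orange only: max(4.3/0.4, 7/3) = 10.75 servings → $3.76.
kale only: max(4.3/1.1, 7/4) = 3.909 servings → $4.50.
orange + kale: the both-tight solution has a negative serving — not a feasible corner.
So the least-cost plan costs $3.76.

$3.76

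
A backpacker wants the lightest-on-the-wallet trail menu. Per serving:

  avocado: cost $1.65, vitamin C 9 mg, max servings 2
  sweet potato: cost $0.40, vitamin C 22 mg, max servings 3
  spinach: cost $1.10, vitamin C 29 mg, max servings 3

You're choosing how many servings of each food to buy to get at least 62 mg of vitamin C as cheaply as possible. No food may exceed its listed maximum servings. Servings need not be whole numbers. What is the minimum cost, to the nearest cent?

Cost per mg of vitamin C: sweet potato $0.0182, spinach $0.0379, avocado $0.1833.
Take 2.818 servings of sweet potato: +62.0 mg vitamin C for $1.13 (total $1.13, still need 0.0 mg).
Greedy by cheapest-per-mg is optimal for a single linear constraint, so the minimum cost is $1.13.

$1.13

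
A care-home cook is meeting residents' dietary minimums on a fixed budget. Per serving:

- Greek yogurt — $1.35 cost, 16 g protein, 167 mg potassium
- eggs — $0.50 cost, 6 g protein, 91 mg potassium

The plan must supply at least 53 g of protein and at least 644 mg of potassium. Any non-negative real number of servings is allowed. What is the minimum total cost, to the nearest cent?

This is a tiny linear program; its minimum lies at a vertex of the feasible set. List the vertices and price them.
Greek yogurt only: max(53/16, 644/167) = 3.856 servings → $5.21.
eggs only: max(53/6, 644/91) = 8.833 servings → $4.42.
Greek yogurt + eggs with both tight: 2.112 servings and 3.2 servings → $4.45.
Cheapest feasible corner: $4.42.

$4.42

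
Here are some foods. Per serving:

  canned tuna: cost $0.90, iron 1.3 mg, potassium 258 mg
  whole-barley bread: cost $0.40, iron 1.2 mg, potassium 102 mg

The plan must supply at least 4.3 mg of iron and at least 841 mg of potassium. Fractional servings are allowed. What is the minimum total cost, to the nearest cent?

This is a tiny linear program; its minimum lies at a vertex of the feasible set. List the vertices and price them.
canned tuna only: max(4.3/1.3, 841/258) = 3.308 servings → $2.98.
whole-barley bread only: max(4.3/1.2, 841/102) = 8.245 servings → $3.30.
canned tuna + whole-barley bread with both tight: 3.224 servings and 0.09096 servings → $2.94.
Cheapest feasible corner: $2.94.

$2.94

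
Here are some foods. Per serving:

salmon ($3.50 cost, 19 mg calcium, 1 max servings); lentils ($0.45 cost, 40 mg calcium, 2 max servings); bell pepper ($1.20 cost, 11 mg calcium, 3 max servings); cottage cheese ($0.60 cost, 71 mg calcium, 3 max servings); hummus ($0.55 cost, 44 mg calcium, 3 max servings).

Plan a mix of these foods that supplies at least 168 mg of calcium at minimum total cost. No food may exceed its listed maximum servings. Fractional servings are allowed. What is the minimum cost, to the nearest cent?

Cost per mg of calcium: cottage cheese $0.0085, lentils $0.0112, hummus $0.0125, bell pepper $0.1091, salmon $0.1842.
Take 2.366 servings of cottage cheese: +168.0 mg calcium for $1.42 (total $1.42, still need 0.0 mg).
Filling from the cheapest source first is optimal under one linear minimum: $1.42.

$1.42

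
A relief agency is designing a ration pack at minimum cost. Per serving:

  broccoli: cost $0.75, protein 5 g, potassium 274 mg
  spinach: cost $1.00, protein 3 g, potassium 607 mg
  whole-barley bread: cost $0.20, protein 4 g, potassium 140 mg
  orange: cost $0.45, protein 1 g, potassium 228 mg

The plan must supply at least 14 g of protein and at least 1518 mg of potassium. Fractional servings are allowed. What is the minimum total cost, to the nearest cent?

$2.17

The cheapest plan sits at a corner of the feasible region — with two constraints it uses at most two foods.
broccoli only: max(14/5, 1518/274) = 5.54 servings → $4.16.
spinach only: max(14/3, 1518/607) = 4.667 servings → $4.67.
whole-barley bread only: max(14/4, 1518/140) = 10.84 servings → $2.17.
orange only: max(14/1, 1518/228) = 14 servings → $6.30.
broccoli + spinach with both tight: 1.782 servings and 1.696 servings → $3.03.
broccoli + whole-barley bread with both targets exact would need a negative amount; discard.
broccoli + orange with both tight: 1.933 servings and 4.335 servings → $3.40.
spinach + whole-barley bread with both tight: 2.048 servings and 1.964 servings → $2.44.
spinach + orange: the both-tight solution has a negative serving — not a feasible corner.
whole-barley bread + orange with both tight: 2.168 servings and 5.326 servings → $2.83.
Cheapest feasible corner: $2.17.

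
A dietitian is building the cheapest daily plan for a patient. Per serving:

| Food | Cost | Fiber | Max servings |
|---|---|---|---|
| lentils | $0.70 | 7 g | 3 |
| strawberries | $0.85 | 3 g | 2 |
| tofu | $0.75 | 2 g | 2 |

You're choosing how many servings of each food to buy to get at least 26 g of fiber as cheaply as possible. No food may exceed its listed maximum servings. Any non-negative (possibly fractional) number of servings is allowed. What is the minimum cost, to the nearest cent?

$3.52

Cost per g of fiber: lentils $0.1000, strawberries $0.2833, tofu $0.3750.
Take 3 servings of lentils: +21.0 g fiber for $2.10 (total $2.10, still need 5.0 g).
Take 1.667 servings of strawberries: +5.0 g fiber for $1.42 (total $3.52, still need 0.0 g).
Filling from the cheapest source first is optimal under one linear minimum: $3.52.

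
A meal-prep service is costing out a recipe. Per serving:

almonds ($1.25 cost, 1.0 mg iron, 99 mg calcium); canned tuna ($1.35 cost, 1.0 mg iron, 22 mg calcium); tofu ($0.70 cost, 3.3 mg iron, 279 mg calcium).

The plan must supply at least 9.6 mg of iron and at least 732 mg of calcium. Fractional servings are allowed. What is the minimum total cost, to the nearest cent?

$2.04

A basic optimal solution has at most two foods positive. Try each food alone and each pair with both targets met exactly.
almonds only: max(9.6/1.0, 732/99) = 9.6 servings → $12.00.
canned tuna only: max(9.6/1.0, 732/22) = 33.27 servings → $44.92.
tofu only: max(9.6/3.3, 732/279) = 2.909 servings → $2.04.
almonds + canned tuna with both tight: 6.764 servings and 2.836 servings → $12.28.
almonds + tofu with both targets exact would need a negative amount; discard.
canned tuna + tofu with both tight: 1.273 servings and 2.523 servings → $3.49.
So the least-cost plan costs $2.04.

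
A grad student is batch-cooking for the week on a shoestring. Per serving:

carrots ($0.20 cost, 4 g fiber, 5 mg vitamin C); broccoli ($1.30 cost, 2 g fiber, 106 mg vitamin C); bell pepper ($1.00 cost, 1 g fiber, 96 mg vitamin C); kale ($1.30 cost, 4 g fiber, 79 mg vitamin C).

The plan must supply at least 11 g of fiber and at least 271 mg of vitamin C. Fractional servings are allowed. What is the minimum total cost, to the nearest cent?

With two linear requirements the optimum uses one or two foods; enumerate the corners.
carrots only: max(11/4, 271/5) = 54.2 servings → $10.84.
broccoli only: max(11/2, 271/106) = 5.5 servings → $7.15.
bell pepper only: max(11/1, 271/96) = 11 servings → $11.00.
kale only: max(11/4, 271/79) = 3.43 servings → $4.46.
carrots + broccoli with both tight: 1.507 servings and 2.486 servings → $3.53.
carrots + bell pepper with both tight: 2.071 servings and 2.715 servings → $3.13.
carrots + kale: intersection lies outside the first quadrant.
broccoli + bell pepper: the both-tight solution has a negative serving — not a feasible corner.
broccoli + kale with both tight: 0.8083 servings and 2.346 servings → $4.10.
bell pepper + kale with both tight: 0.7049 servings and 2.574 servings → $4.05.
Cheapest feasible corner: $3.13.

$3.13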